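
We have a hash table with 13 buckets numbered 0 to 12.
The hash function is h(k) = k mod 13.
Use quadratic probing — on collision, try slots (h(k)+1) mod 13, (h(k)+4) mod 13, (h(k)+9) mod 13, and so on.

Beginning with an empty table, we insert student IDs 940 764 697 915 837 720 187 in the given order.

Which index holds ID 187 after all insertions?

1

940: h=4 => slot 4
764: h=10 => slot 10
697: h=8 => slot 8
915: h=5 => slot 5
837: h=5, probe 5,6 => slot 6
720: h=5, probe 5,6,9 => slot 9
187: h=5, probe 5,6,9,1 => slot 1
Table: [_, 187, _, _, 940, 915, 837, _, 697, 720, 764, _, _]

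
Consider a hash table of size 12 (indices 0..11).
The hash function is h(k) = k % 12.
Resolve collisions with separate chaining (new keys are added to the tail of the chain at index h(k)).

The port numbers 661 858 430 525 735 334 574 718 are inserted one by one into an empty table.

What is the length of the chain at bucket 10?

4

Insert 661: h=1, bucket 1 empty -> new chain.
Insert 858: h=6, bucket 6 empty -> new chain.
Insert 430: h=10, bucket 10 empty -> new chain.
Insert 525: h=9, bucket 9 empty -> new chain.
Insert 735: h=3, bucket 3 empty -> new chain.
Insert 334: h=10, bucket 10 nonempty -> append to chain.
Insert 574: h=10, bucket 10 nonempty -> append to chain.
Insert 718: h=10, bucket 10 nonempty -> append to chain.
Final buckets:
0: _
1: 661
2: _
3: 735
4: _
5: _
6: 858
7: _
8: _
9: 525
10: 430 -> 334 -> 574 -> 718
11: _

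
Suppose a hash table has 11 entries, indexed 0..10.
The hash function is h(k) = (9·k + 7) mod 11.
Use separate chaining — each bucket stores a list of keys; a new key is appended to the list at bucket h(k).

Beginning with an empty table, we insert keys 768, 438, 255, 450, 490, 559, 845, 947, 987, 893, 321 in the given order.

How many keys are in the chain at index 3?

Insert 768: h=0, bucket 0 empty → new chain.
Insert 438: h=0, bucket 0 nonempty → append to chain.
Insert 255: h=3, bucket 3 empty → new chain.
Insert 450: h=9, bucket 9 empty → new chain.
Insert 490: h=6, bucket 6 empty → new chain.
Insert 559: h=0, bucket 0 nonempty → append to chain.
Insert 845: h=0, bucket 0 nonempty → append to chain.
Insert 947: h=5, bucket 5 empty → new chain.
Insert 987: h=2, bucket 2 empty → new chain.
Insert 893: h=3, bucket 3 nonempty → append to chain.
Insert 321: h=3, bucket 3 nonempty → append to chain.
Final buckets:
0: 768 -> 438 -> 559 -> 845
1: _
2: 987
3: 255 -> 893 -> 321
4: _
5: 947
6: 490
7: _
8: _
9: 450
10: _

3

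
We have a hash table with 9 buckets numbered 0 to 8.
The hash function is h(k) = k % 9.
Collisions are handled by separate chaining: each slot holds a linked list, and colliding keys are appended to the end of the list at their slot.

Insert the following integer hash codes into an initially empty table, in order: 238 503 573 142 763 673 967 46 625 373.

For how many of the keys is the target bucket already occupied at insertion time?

5

Insert 238: h=4, bucket 4 empty -> new chain.
Insert 503: h=8, bucket 8 empty -> new chain.
Insert 573: h=6, bucket 6 empty -> new chain.
Insert 142: h=7, bucket 7 empty -> new chain.
Insert 763: h=7, bucket 7 nonempty -> append to chain.
Insert 673: h=7, bucket 7 nonempty -> append to chain.
Insert 967: h=4, bucket 4 nonempty -> append to chain.
Insert 46: h=1, bucket 1 empty -> new chain.
Insert 625: h=4, bucket 4 nonempty -> append to chain.
Insert 373: h=4, bucket 4 nonempty -> append to chain.
Final buckets:
0: _
1: 46
2: _
3: _
4: 238 -> 967 -> 625 -> 373
5: _
6: 573
7: 142 -> 763 -> 673
8: 503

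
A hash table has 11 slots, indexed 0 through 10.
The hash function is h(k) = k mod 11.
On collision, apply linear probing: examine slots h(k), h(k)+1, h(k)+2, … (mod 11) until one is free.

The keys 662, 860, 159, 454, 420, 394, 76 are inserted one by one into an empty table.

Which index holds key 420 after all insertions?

6

662 hashes to 2; slot 2 is free => place at 2.
860 hashes to 2; 2 taken => place at 3.
159 hashes to 5; slot 5 is free => place at 5.
454 hashes to 3; 3 taken => place at 4.
420 hashes to 2; 2,3,4,5 taken => place at 6.
394 hashes to 9; slot 9 is free => place at 9.
76 hashes to 10; slot 10 is free => place at 10.
Table: [∅, ∅, 662, 860, 454, 159, 420, ∅, ∅, 394, 76]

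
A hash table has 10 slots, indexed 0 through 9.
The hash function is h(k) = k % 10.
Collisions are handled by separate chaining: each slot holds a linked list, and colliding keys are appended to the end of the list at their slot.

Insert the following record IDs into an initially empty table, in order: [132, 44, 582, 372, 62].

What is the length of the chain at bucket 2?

Insert 132: h=2, bucket 2 empty → new chain.
Insert 44: h=4, bucket 4 empty → new chain.
Insert 582: h=2, bucket 2 nonempty → append to chain.
Insert 372: h=2, bucket 2 nonempty → append to chain.
Insert 62: h=2, bucket 2 nonempty → append to chain.
Final buckets:
0: .
1: .
2: 132 -> 582 -> 372 -> 62
3: .
4: 44
5: .
6: .
7: .
8: .
9: .

4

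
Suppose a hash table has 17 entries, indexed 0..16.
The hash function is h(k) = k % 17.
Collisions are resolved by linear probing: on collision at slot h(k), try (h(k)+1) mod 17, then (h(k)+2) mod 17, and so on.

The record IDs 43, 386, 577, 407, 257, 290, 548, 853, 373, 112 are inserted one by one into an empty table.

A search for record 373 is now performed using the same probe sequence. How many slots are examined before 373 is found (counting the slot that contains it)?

43: h=9 => slot 9
386: h=12 => slot 12
577: h=16 => slot 16
407: h=16, probe 16,0 => slot 0
257: h=2 => slot 2
290: h=1 => slot 1
548: h=4 => slot 4
853: h=3 => slot 3
373: h=16, probe 16,0,1,2,3,4,5 => slot 5
112: h=10 => slot 10
Table: [407, 290, 257, 853, 548, 373, -, -, -, 43, 112, -, 386, -, -, -, 577]
Lookup 373: h=16, probe 16,0,1,2,3,4,5 → found at 5.

7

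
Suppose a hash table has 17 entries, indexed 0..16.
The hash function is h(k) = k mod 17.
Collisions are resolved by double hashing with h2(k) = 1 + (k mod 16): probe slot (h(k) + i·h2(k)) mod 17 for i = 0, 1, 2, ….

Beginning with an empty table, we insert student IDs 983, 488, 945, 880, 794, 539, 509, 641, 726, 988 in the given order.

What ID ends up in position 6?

983 hashes to 14; slot 14 is free → place at 14.
488 hashes to 12; slot 12 is free → place at 12.
945 hashes to 10; slot 10 is free → place at 10.
880 hashes to 13; slot 13 is free → place at 13.
794 hashes to 12, h2=11; 12 taken → place at 6.
539 hashes to 12, h2=12; 12 taken → place at 7.
509 hashes to 16; slot 16 is free → place at 16.
641 hashes to 12, h2=2; 12,14,16 taken → place at 1.
726 hashes to 12, h2=7; 12 taken → place at 2.
988 hashes to 2, h2=13; 2 taken → place at 15.
Table: [—, 641, 726, —, —, —, 794, 539, —, —, 945, —, 488, 880, 983, 988, 509]

794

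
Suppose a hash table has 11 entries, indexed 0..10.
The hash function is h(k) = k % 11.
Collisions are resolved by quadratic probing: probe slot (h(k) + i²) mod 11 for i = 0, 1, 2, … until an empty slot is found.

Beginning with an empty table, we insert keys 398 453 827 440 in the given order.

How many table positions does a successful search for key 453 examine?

Insert 398: h=2, slot 2 empty → index 2.
Insert 453: h=2, slot 2 occupied → index 3.
Insert 827: h=2, slots 2,3 occupied → index 6.
Insert 440: h=0, slot 0 empty → index 0.
Table: [440, ., 398, 453, ., ., 827, ., ., ., .]
Lookup 453: h=2, probe 2,3 → found at 3.

2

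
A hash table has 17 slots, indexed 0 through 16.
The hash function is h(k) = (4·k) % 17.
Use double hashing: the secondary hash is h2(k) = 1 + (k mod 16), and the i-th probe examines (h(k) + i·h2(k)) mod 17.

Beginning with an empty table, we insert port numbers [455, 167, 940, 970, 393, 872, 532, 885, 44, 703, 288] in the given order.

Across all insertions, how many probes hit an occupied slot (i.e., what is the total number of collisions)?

5

455 hashes to 1; slot 1 is free -> place at 1.
167 hashes to 5; slot 5 is free -> place at 5.
940 hashes to 3; slot 3 is free -> place at 3.
970 hashes to 4; slot 4 is free -> place at 4.
393 hashes to 8; slot 8 is free -> place at 8.
872 hashes to 3, h2=9; 3 taken -> place at 12.
532 hashes to 3, h2=5; 3,8 taken -> place at 13.
885 hashes to 4, h2=6; 4 taken -> place at 10.
44 hashes to 6; slot 6 is free -> place at 6.
703 hashes to 7; slot 7 is free -> place at 7.
288 hashes to 13, h2=1; 13 taken -> place at 14.
Table: [-, 455, -, 940, 970, 167, 44, 703, 393, -, 885, -, 872, 532, 288, -, -]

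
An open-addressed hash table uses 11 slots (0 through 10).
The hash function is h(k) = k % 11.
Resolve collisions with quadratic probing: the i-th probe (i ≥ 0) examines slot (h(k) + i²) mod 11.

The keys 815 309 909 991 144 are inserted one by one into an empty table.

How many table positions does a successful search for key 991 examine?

Insert 815: h=1, slot 1 empty -> index 1.
Insert 309: h=1, slot 1 occupied -> index 2.
Insert 909: h=7, slot 7 empty -> index 7.
Insert 991: h=1, slots 1,2 occupied -> index 5.
Insert 144: h=1, slots 1,2,5 occupied -> index 10.
Table: [., 815, 309, ., ., 991, ., 909, ., ., 144]
Lookup 991: h=1, probe 1,2,5 → found at 5.

3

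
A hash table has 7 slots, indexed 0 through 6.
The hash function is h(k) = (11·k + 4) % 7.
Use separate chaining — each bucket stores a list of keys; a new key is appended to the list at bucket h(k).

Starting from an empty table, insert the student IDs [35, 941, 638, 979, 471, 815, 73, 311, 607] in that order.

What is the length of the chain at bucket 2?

35 → bucket 4
941 → bucket 2
638 → bucket 1
979 → bucket 0
471 → bucket 5
815 → bucket 2 (collision)
73 → bucket 2 (collision)
311 → bucket 2 (collision)
607 → bucket 3
Final buckets:
0: 979
1: 638
2: 941 -> 815 -> 73 -> 311
3: 607
4: 35
5: 471
6: ∅

4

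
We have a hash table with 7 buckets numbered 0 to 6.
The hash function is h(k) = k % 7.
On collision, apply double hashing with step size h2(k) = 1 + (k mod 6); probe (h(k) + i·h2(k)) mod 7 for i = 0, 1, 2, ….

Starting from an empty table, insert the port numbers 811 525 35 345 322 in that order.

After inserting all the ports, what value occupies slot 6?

811

811: h=6 -> slot 6
525: h=0 -> slot 0
35: h=0, h2=6, probe 0,6,5 -> slot 5
345: h=2 -> slot 2
322: h=0, h2=5, probe 0,5,3 -> slot 3
Table: [525, ., 345, 322, ., 35, 811]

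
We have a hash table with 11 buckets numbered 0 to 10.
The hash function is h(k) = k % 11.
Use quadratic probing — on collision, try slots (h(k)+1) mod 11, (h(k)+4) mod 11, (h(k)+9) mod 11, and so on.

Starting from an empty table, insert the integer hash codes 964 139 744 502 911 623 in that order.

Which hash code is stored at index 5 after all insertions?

964 hashes to 7; slot 7 is free -> place at 7.
139 hashes to 7; 7 taken -> place at 8.
744 hashes to 7; 7,8 taken -> place at 0.
502 hashes to 7; 7,8,0 taken -> place at 5.
911 hashes to 9; slot 9 is free -> place at 9.
623 hashes to 7; 7,8,0,5 taken -> place at 1.
Table: [744, 623, —, —, —, 502, —, 964, 139, 911, —]

502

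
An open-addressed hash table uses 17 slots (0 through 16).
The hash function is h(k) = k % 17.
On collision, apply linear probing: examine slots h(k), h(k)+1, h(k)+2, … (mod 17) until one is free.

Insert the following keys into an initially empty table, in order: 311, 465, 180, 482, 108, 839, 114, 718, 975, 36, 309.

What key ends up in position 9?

Insert 311: h=5, slot 5 empty => index 5.
Insert 465: h=6, slot 6 empty => index 6.
Insert 180: h=10, slot 10 empty => index 10.
Insert 482: h=6, slot 6 occupied => index 7.
Insert 108: h=6, slots 6,7 occupied => index 8.
Insert 839: h=6, slots 6,7,8 occupied => index 9.
Insert 114: h=12, slot 12 empty => index 12.
Insert 718: h=4, slot 4 empty => index 4.
Insert 975: h=6, slots 6,7,8,9,10 occupied => index 11.
Insert 36: h=2, slot 2 empty => index 2.
Insert 309: h=3, slot 3 empty => index 3.
Table: [∅, ∅, 36, 309, 718, 311, 465, 482, 108, 839, 180, 975, 114, ∅, ∅, ∅, ∅]

839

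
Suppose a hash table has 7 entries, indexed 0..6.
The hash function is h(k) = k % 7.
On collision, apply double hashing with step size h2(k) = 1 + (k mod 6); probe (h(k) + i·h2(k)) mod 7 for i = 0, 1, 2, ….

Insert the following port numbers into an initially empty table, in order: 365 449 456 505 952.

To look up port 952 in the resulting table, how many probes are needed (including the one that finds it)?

Insert 365: h=1, slot 1 empty → index 1.
Insert 449: h=1, h2=6, slot 1 occupied → index 0.
Insert 456: h=1, h2=1, slot 1 occupied → index 2.
Insert 505: h=1, h2=2, slot 1 occupied → index 3.
Insert 952: h=0, h2=5, slot 0 occupied → index 5.
Table: [449, 365, 456, 505, —, 952, —]
Lookup 952: h=0, h2=5, probe 0,5 → found at 5.

2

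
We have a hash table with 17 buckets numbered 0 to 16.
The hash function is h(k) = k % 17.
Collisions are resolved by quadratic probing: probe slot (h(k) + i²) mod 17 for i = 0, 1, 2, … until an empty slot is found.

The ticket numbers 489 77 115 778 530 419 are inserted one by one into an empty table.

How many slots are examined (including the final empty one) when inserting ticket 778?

3

489 hashes to 13; slot 13 is free -> place at 13.
77 hashes to 9; slot 9 is free -> place at 9.
115 hashes to 13; 13 taken -> place at 14.
778 hashes to 13; 13,14 taken -> place at 0.
530 hashes to 3; slot 3 is free -> place at 3.
419 hashes to 11; slot 11 is free -> place at 11.
Table: [778, _, _, 530, _, _, _, _, _, 77, _, 419, _, 489, 115, _, _]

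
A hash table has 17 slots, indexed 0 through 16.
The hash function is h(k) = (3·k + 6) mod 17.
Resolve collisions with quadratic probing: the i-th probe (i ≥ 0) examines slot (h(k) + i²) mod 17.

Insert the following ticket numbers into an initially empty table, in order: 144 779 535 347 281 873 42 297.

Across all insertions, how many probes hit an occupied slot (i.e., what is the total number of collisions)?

9

Insert 144: h=13, slot 13 empty → index 13.
Insert 779: h=14, slot 14 empty → index 14.
Insert 535: h=13, slots 13,14 occupied → index 0.
Insert 347: h=10, slot 10 empty → index 10.
Insert 281: h=16, slot 16 empty → index 16.
Insert 873: h=7, slot 7 empty → index 7.
Insert 42: h=13, slots 13,14,0 occupied → index 5.
Insert 297: h=13, slots 13,14,0,5 occupied → index 12.
Table: [535, ., ., ., ., 42, ., 873, ., ., 347, ., 297, 144, 779, ., 281]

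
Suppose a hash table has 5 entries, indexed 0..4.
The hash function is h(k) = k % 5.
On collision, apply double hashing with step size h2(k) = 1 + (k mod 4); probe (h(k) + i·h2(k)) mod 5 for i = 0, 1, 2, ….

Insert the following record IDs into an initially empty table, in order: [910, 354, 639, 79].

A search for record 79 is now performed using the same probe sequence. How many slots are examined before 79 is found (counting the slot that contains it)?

3

910 hashes to 0; slot 0 is free -> place at 0.
354 hashes to 4; slot 4 is free -> place at 4.
639 hashes to 4, h2=4; 4 taken -> place at 3.
79 hashes to 4, h2=4; 4,3 taken -> place at 2.
Table: [910, —, 79, 639, 354]
Lookup 79: h=4, h2=4, probe 4,3,2 → found at 2.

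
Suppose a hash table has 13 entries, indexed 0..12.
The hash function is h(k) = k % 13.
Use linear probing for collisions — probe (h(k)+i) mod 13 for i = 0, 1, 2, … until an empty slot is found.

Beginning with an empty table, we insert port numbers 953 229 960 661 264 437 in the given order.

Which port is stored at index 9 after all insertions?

953: h=4 -> slot 4
229: h=8 -> slot 8
960: h=11 -> slot 11
661: h=11, probe 11,12 -> slot 12
264: h=4, probe 4,5 -> slot 5
437: h=8, probe 8,9 -> slot 9
Table: [_, _, _, _, 953, 264, _, _, 229, 437, _, 960, 661]

437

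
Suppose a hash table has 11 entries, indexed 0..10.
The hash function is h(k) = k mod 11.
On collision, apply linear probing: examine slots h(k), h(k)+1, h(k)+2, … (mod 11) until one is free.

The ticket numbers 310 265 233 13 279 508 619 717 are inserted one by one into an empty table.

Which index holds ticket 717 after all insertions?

8

Insert 310: h=2, slot 2 empty -> index 2.
Insert 265: h=1, slot 1 empty -> index 1.
Insert 233: h=2, slot 2 occupied -> index 3.
Insert 13: h=2, slots 2,3 occupied -> index 4.
Insert 279: h=4, slot 4 occupied -> index 5.
Insert 508: h=2, slots 2,3,4,5 occupied -> index 6.
Insert 619: h=3, slots 3,4,5,6 occupied -> index 7.
Insert 717: h=2, slots 2,3,4,5,6,7 occupied -> index 8.
Table: [-, 265, 310, 233, 13, 279, 508, 619, 717, -, -]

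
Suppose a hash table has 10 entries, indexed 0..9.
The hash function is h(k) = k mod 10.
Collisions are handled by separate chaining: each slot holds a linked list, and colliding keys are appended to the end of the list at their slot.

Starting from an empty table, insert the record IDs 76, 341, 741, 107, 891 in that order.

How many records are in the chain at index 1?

3

76 -> bucket 6
341 -> bucket 1
741 -> bucket 1 (collision)
107 -> bucket 7
891 -> bucket 1 (collision)
Final buckets:
0: -
1: 341 -> 741 -> 891
2: -
3: -
4: -
5: -
6: 76
7: 107
8: -
9: -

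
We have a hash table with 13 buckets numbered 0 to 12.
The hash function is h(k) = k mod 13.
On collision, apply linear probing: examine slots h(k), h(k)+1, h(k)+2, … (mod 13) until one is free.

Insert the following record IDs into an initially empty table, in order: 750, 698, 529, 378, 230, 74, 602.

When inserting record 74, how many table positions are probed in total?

5

750 hashes to 9; slot 9 is free → place at 9.
698 hashes to 9; 9 taken → place at 10.
529 hashes to 9; 9,10 taken → place at 11.
378 hashes to 1; slot 1 is free → place at 1.
230 hashes to 9; 9,10,11 taken → place at 12.
74 hashes to 9; 9,10,11,12 taken → place at 0.
602 hashes to 4; slot 4 is free → place at 4.
Table: [74, 378, —, —, 602, —, —, —, —, 750, 698, 529, 230]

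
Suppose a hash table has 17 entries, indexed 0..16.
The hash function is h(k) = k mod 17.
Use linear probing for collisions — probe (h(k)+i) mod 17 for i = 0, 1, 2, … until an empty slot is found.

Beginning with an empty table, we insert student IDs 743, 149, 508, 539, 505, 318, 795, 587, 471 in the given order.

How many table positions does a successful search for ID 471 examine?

743: h=12 => slot 12
149: h=13 => slot 13
508: h=15 => slot 15
539: h=12, probe 12,13,14 => slot 14
505: h=12, probe 12,13,14,15,16 => slot 16
318: h=12, probe 12,13,14,15,16,0 => slot 0
795: h=13, probe 13,14,15,16,0,1 => slot 1
587: h=9 => slot 9
471: h=12, probe 12,13,14,15,16,0,1,2 => slot 2
Table: [318, 795, 471, _, _, _, _, _, _, 587, _, _, 743, 149, 539, 508, 505]
Lookup 471: h=12, probe 12,13,14,15,16,0,1,2 → found at 2.

8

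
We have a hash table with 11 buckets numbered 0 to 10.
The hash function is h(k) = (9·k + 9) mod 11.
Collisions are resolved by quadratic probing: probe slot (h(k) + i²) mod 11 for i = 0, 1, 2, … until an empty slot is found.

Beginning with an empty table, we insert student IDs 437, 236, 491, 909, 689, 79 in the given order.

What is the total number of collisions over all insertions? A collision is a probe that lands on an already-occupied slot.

5

437 hashes to 4; slot 4 is free → place at 4.
236 hashes to 10; slot 10 is free → place at 10.
491 hashes to 6; slot 6 is free → place at 6.
909 hashes to 6; 6 taken → place at 7.
689 hashes to 6; 6,7,10,4 taken → place at 0.
79 hashes to 5; slot 5 is free → place at 5.
Table: [689, _, _, _, 437, 79, 491, 909, _, _, 236]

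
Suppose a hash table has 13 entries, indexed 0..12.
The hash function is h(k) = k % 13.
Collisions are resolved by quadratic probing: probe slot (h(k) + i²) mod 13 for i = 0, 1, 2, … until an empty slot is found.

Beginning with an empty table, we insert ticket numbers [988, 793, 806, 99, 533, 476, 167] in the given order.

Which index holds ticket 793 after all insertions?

1

988 hashes to 0; slot 0 is free => place at 0.
793 hashes to 0; 0 taken => place at 1.
806 hashes to 0; 0,1 taken => place at 4.
99 hashes to 8; slot 8 is free => place at 8.
533 hashes to 0; 0,1,4 taken => place at 9.
476 hashes to 8; 8,9 taken => place at 12.
167 hashes to 11; slot 11 is free => place at 11.
Table: [988, 793, ., ., 806, ., ., ., 99, 533, ., 167, 476]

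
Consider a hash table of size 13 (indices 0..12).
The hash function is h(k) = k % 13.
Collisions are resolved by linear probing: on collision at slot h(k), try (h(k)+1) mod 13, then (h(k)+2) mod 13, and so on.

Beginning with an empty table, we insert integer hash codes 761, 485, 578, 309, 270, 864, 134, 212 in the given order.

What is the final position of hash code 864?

761: h=7 -> slot 7
485: h=4 -> slot 4
578: h=6 -> slot 6
309: h=10 -> slot 10
270: h=10, probe 10,11 -> slot 11
864: h=6, probe 6,7,8 -> slot 8
134: h=4, probe 4,5 -> slot 5
212: h=4, probe 4,5,6,7,8,9 -> slot 9
Table: [-, -, -, -, 485, 134, 578, 761, 864, 212, 309, 270, -]

8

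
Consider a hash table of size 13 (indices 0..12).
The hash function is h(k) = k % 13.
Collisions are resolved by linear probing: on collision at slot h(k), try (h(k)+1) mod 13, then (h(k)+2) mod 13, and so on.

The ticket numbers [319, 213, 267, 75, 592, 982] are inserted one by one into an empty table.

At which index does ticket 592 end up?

Insert 319: h=7, slot 7 empty → index 7.
Insert 213: h=5, slot 5 empty → index 5.
Insert 267: h=7, slot 7 occupied → index 8.
Insert 75: h=10, slot 10 empty → index 10.
Insert 592: h=7, slots 7,8 occupied → index 9.
Insert 982: h=7, slots 7,8,9,10 occupied → index 11.
Table: [—, —, —, —, —, 213, —, 319, 267, 592, 75, 982, —]

9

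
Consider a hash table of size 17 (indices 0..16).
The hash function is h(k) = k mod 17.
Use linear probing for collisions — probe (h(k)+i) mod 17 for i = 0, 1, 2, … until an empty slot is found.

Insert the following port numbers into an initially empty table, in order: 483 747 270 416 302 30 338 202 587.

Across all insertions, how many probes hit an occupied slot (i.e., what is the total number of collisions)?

483 hashes to 7; slot 7 is free → place at 7.
747 hashes to 16; slot 16 is free → place at 16.
270 hashes to 15; slot 15 is free → place at 15.
416 hashes to 8; slot 8 is free → place at 8.
302 hashes to 13; slot 13 is free → place at 13.
30 hashes to 13; 13 taken → place at 14.
338 hashes to 15; 15,16 taken → place at 0.
202 hashes to 15; 15,16,0 taken → place at 1.
587 hashes to 9; slot 9 is free → place at 9.
Table: [338, 202, _, _, _, _, _, 483, 416, 587, _, _, _, 302, 30, 270, 747]

6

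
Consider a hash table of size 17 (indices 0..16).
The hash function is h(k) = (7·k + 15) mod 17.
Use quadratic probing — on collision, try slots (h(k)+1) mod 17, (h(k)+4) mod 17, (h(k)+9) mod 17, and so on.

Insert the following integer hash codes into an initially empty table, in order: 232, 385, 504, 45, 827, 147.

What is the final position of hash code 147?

232 hashes to 7; slot 7 is free => place at 7.
385 hashes to 7; 7 taken => place at 8.
504 hashes to 7; 7,8 taken => place at 11.
45 hashes to 7; 7,8,11 taken => place at 16.
827 hashes to 7; 7,8,11,16 taken => place at 6.
147 hashes to 7; 7,8,11,16,6 taken => place at 15.
Table: [_, _, _, _, _, _, 827, 232, 385, _, _, 504, _, _, _, 147, 45]

15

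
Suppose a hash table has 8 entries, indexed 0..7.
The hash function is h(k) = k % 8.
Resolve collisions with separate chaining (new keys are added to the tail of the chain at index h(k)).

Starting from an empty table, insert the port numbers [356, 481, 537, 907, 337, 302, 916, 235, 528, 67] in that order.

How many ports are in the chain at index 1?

356 → bucket 4
481 → bucket 1
537 → bucket 1 (collision)
907 → bucket 3
337 → bucket 1 (collision)
302 → bucket 6
916 → bucket 4 (collision)
235 → bucket 3 (collision)
528 → bucket 0
67 → bucket 3 (collision)
Final buckets:
0: 528
1: 481 -> 537 -> 337
2: —
3: 907 -> 235 -> 67
4: 356 -> 916
5: —
6: 302
7: —

3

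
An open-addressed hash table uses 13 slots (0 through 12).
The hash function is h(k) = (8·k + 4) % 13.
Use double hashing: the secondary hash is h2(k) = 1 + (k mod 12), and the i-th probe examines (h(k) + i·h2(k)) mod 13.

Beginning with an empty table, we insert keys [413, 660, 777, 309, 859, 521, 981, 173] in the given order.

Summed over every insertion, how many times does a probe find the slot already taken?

8

413: h=6 => slot 6
660: h=6, h2=1, probe 6,7 => slot 7
777: h=6, h2=10, probe 6,3 => slot 3
309: h=6, h2=10, probe 6,3,0 => slot 0
859: h=12 => slot 12
521: h=12, h2=6, probe 12,5 => slot 5
981: h=0, h2=10, probe 0,10 => slot 10
173: h=10, h2=6, probe 10,3,9 => slot 9
Table: [309, —, —, 777, —, 521, 413, 660, —, 173, 981, —, 859]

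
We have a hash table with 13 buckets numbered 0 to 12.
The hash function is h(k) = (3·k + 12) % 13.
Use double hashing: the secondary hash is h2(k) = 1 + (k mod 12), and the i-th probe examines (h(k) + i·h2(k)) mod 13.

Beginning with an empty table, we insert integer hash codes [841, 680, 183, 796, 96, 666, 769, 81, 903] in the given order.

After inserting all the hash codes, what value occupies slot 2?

841 hashes to 0; slot 0 is free => place at 0.
680 hashes to 11; slot 11 is free => place at 11.
183 hashes to 2; slot 2 is free => place at 2.
796 hashes to 8; slot 8 is free => place at 8.
96 hashes to 1; slot 1 is free => place at 1.
666 hashes to 8, h2=7; 8,2 taken => place at 9.
769 hashes to 5; slot 5 is free => place at 5.
81 hashes to 8, h2=10; 8,5,2 taken => place at 12.
903 hashes to 4; slot 4 is free => place at 4.
Table: [841, 96, 183, -, 903, 769, -, -, 796, 666, -, 680, 81]

183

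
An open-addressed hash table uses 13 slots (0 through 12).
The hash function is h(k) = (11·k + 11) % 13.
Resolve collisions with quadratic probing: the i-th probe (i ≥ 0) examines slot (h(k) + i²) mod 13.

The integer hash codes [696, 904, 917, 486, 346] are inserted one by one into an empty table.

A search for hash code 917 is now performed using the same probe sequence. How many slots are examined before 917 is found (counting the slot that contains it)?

Insert 696: h=10, slot 10 empty -> index 10.
Insert 904: h=10, slot 10 occupied -> index 11.
Insert 917: h=10, slots 10,11 occupied -> index 1.
Insert 486: h=1, slot 1 occupied -> index 2.
Insert 346: h=8, slot 8 empty -> index 8.
Table: [—, 917, 486, —, —, —, —, —, 346, —, 696, 904, —]
Lookup 917: h=10, probe 10,11,1 → found at 1.

3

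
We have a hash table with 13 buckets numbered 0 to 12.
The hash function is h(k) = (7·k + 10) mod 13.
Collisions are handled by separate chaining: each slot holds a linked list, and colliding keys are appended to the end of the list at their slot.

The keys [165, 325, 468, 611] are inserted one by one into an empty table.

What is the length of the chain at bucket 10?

3

Insert 165: h=8, bucket 8 empty → new chain.
Insert 325: h=10, bucket 10 empty → new chain.
Insert 468: h=10, bucket 10 nonempty → append to chain.
Insert 611: h=10, bucket 10 nonempty → append to chain.
Final buckets:
0: —
1: —
2: —
3: —
4: —
5: —
6: —
7: —
8: 165
9: —
10: 325 -> 468 -> 611
11: —
12: —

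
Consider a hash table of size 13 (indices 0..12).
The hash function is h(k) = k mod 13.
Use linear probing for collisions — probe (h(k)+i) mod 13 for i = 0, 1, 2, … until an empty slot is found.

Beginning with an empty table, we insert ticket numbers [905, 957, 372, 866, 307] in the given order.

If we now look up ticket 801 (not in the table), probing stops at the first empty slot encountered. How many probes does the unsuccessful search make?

905 hashes to 8; slot 8 is free → place at 8.
957 hashes to 8; 8 taken → place at 9.
372 hashes to 8; 8,9 taken → place at 10.
866 hashes to 8; 8,9,10 taken → place at 11.
307 hashes to 8; 8,9,10,11 taken → place at 12.
Table: [_, _, _, _, _, _, _, _, 905, 957, 372, 866, 307]
Lookup 801: h=8, probe 8,9,10,11,12,0 → slot 0 empty, not found.

6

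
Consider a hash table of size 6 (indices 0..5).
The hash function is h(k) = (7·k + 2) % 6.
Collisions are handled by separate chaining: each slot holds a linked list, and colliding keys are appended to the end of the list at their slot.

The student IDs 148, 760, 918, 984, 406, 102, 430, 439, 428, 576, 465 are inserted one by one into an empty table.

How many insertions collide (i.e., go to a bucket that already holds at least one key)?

Insert 148: h=0, bucket 0 empty -> new chain.
Insert 760: h=0, bucket 0 nonempty -> append to chain.
Insert 918: h=2, bucket 2 empty -> new chain.
Insert 984: h=2, bucket 2 nonempty -> append to chain.
Insert 406: h=0, bucket 0 nonempty -> append to chain.
Insert 102: h=2, bucket 2 nonempty -> append to chain.
Insert 430: h=0, bucket 0 nonempty -> append to chain.
Insert 439: h=3, bucket 3 empty -> new chain.
Insert 428: h=4, bucket 4 empty -> new chain.
Insert 576: h=2, bucket 2 nonempty -> append to chain.
Insert 465: h=5, bucket 5 empty -> new chain.
Final buckets:
0: 148 -> 760 -> 406 -> 430
1: -
2: 918 -> 984 -> 102 -> 576
3: 439
4: 428
5: 465

6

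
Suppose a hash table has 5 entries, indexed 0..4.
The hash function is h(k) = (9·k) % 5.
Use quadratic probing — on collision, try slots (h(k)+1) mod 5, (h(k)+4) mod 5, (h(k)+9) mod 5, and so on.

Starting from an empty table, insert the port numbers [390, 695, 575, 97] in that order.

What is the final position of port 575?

Insert 390: h=0, slot 0 empty -> index 0.
Insert 695: h=0, slot 0 occupied -> index 1.
Insert 575: h=0, slots 0,1 occupied -> index 4.
Insert 97: h=3, slot 3 empty -> index 3.
Table: [390, 695, -, 97, 575]

4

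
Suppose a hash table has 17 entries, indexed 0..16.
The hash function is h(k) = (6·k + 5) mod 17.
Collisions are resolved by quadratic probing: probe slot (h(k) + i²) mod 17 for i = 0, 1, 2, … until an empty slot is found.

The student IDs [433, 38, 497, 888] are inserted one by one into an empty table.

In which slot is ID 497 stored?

13

Insert 433: h=2, slot 2 empty -> index 2.
Insert 38: h=12, slot 12 empty -> index 12.
Insert 497: h=12, slot 12 occupied -> index 13.
Insert 888: h=12, slots 12,13 occupied -> index 16.
Table: [_, _, 433, _, _, _, _, _, _, _, _, _, 38, 497, _, _, 888]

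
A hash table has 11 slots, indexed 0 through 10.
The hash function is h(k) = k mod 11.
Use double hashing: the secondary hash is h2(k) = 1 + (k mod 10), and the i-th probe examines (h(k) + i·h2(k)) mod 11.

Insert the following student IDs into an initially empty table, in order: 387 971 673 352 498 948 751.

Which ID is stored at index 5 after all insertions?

751

387 hashes to 2; slot 2 is free → place at 2.
971 hashes to 3; slot 3 is free → place at 3.
673 hashes to 2, h2=4; 2 taken → place at 6.
352 hashes to 0; slot 0 is free → place at 0.
498 hashes to 3, h2=9; 3 taken → place at 1.
948 hashes to 2, h2=9; 2,0 taken → place at 9.
751 hashes to 3, h2=2; 3 taken → place at 5.
Table: [352, 498, 387, 971, —, 751, 673, —, —, 948, —]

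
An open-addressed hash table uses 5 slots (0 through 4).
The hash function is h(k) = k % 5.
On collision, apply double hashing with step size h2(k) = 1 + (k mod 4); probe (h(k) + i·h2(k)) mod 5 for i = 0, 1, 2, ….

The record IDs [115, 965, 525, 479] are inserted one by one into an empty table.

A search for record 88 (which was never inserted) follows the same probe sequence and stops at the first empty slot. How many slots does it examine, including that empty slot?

115: h=0 -> slot 0
965: h=0, h2=2, probe 0,2 -> slot 2
525: h=0, h2=2, probe 0,2,4 -> slot 4
479: h=4, h2=4, probe 4,3 -> slot 3
Table: [115, —, 965, 479, 525]
Lookup 88: h=3, h2=1, probe 3,4,0,1 → slot 1 empty, not found.

4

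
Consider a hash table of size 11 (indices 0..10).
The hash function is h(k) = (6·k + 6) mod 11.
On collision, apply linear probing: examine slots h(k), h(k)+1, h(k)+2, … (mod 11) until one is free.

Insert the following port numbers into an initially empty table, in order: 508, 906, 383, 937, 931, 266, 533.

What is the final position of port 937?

Insert 508: h=7, slot 7 empty => index 7.
Insert 906: h=8, slot 8 empty => index 8.
Insert 383: h=5, slot 5 empty => index 5.
Insert 937: h=7, slots 7,8 occupied => index 9.
Insert 931: h=4, slot 4 empty => index 4.
Insert 266: h=7, slots 7,8,9 occupied => index 10.
Insert 533: h=3, slot 3 empty => index 3.
Table: [—, —, —, 533, 931, 383, —, 508, 906, 937, 266]

9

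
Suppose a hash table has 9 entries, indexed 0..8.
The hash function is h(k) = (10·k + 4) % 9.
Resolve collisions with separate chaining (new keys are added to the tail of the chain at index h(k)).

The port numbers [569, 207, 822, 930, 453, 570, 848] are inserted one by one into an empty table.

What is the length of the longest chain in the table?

4

569 → bucket 6
207 → bucket 4
822 → bucket 7
930 → bucket 7 (collision)
453 → bucket 7 (collision)
570 → bucket 7 (collision)
848 → bucket 6 (collision)
Final buckets:
0: _
1: _
2: _
3: _
4: 207
5: _
6: 569 -> 848
7: 822 -> 930 -> 453 -> 570
8: _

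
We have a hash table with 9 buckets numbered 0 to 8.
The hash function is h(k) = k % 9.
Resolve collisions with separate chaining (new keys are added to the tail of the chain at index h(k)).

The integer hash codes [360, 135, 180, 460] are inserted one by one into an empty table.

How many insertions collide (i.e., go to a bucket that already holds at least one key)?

2

Insert 360: h=0, bucket 0 empty -> new chain.
Insert 135: h=0, bucket 0 nonempty -> append to chain.
Insert 180: h=0, bucket 0 nonempty -> append to chain.
Insert 460: h=1, bucket 1 empty -> new chain.
Final buckets:
0: 360 -> 135 -> 180
1: 460
2: .
3: .
4: .
5: .
6: .
7: .
8: .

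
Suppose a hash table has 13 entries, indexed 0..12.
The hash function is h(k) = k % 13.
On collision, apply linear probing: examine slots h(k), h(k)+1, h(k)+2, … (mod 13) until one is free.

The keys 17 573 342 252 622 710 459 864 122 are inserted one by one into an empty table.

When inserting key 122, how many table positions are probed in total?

17: h=4 => slot 4
573: h=1 => slot 1
342: h=4, probe 4,5 => slot 5
252: h=5, probe 5,6 => slot 6
622: h=11 => slot 11
710: h=8 => slot 8
459: h=4, probe 4,5,6,7 => slot 7
864: h=6, probe 6,7,8,9 => slot 9
122: h=5, probe 5,6,7,8,9,10 => slot 10
Table: [., 573, ., ., 17, 342, 252, 459, 710, 864, 122, 622, .]

6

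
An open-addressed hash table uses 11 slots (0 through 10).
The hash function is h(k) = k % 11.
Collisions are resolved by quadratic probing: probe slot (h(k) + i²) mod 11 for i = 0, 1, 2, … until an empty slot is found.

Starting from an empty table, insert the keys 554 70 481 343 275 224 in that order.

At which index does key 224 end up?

554: h=4 -> slot 4
70: h=4, probe 4,5 -> slot 5
481: h=8 -> slot 8
343: h=2 -> slot 2
275: h=0 -> slot 0
224: h=4, probe 4,5,8,2,9 -> slot 9
Table: [275, ∅, 343, ∅, 554, 70, ∅, ∅, 481, 224, ∅]

9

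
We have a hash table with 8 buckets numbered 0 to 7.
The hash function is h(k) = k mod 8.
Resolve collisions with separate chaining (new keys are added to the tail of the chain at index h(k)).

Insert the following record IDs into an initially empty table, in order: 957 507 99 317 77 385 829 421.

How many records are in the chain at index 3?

Insert 957: h=5, bucket 5 empty -> new chain.
Insert 507: h=3, bucket 3 empty -> new chain.
Insert 99: h=3, bucket 3 nonempty -> append to chain.
Insert 317: h=5, bucket 5 nonempty -> append to chain.
Insert 77: h=5, bucket 5 nonempty -> append to chain.
Insert 385: h=1, bucket 1 empty -> new chain.
Insert 829: h=5, bucket 5 nonempty -> append to chain.
Insert 421: h=5, bucket 5 nonempty -> append to chain.
Final buckets:
0: .
1: 385
2: .
3: 507 -> 99
4: .
5: 957 -> 317 -> 77 -> 829 -> 421
6: .
7: .

2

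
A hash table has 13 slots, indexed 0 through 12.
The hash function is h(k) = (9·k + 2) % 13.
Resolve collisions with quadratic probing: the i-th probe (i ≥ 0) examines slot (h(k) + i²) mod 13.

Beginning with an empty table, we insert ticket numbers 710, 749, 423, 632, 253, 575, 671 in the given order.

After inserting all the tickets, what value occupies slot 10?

749

Insert 710: h=9, slot 9 empty → index 9.
Insert 749: h=9, slot 9 occupied → index 10.
Insert 423: h=0, slot 0 empty → index 0.
Insert 632: h=9, slots 9,10,0 occupied → index 5.
Insert 253: h=4, slot 4 empty → index 4.
Insert 575: h=3, slot 3 empty → index 3.
Insert 671: h=9, slots 9,10,0,5 occupied → index 12.
Table: [423, —, —, 575, 253, 632, —, —, —, 710, 749, —, 671]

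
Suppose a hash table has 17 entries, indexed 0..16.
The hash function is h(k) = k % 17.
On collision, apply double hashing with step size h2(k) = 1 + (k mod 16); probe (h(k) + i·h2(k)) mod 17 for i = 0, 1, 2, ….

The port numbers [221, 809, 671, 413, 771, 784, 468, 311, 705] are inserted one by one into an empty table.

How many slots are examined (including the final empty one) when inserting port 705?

Insert 221: h=0, slot 0 empty → index 0.
Insert 809: h=10, slot 10 empty → index 10.
Insert 671: h=8, slot 8 empty → index 8.
Insert 413: h=5, slot 5 empty → index 5.
Insert 771: h=6, slot 6 empty → index 6.
Insert 784: h=2, slot 2 empty → index 2.
Insert 468: h=9, slot 9 empty → index 9.
Insert 311: h=5, h2=8, slot 5 occupied → index 13.
Insert 705: h=8, h2=2, slots 8,10 occupied → index 12.
Table: [221, _, 784, _, _, 413, 771, _, 671, 468, 809, _, 705, 311, _, _, _]

3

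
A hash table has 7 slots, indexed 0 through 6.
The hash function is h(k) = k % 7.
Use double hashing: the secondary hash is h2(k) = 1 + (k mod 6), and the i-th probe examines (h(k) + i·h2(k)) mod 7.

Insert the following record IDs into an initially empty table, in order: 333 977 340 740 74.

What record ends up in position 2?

340

Insert 333: h=4, slot 4 empty => index 4.
Insert 977: h=4, h2=6, slot 4 occupied => index 3.
Insert 340: h=4, h2=5, slot 4 occupied => index 2.
Insert 740: h=5, slot 5 empty => index 5.
Insert 74: h=4, h2=3, slot 4 occupied => index 0.
Table: [74, -, 340, 977, 333, 740, -]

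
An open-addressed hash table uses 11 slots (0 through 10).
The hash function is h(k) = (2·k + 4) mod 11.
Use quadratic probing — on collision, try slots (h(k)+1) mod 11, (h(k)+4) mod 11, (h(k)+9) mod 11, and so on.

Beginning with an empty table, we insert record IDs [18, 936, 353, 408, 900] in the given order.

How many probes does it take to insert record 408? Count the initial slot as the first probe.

18 hashes to 7; slot 7 is free -> place at 7.
936 hashes to 6; slot 6 is free -> place at 6.
353 hashes to 6; 6,7 taken -> place at 10.
408 hashes to 6; 6,7,10 taken -> place at 4.
900 hashes to 0; slot 0 is free -> place at 0.
Table: [900, ., ., ., 408, ., 936, 18, ., ., 353]

4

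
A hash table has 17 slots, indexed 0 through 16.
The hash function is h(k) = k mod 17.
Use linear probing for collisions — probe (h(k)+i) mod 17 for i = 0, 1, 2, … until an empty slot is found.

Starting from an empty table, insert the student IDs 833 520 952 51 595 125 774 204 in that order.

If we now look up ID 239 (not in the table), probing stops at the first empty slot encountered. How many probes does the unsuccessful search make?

833 hashes to 0; slot 0 is free → place at 0.
520 hashes to 10; slot 10 is free → place at 10.
952 hashes to 0; 0 taken → place at 1.
51 hashes to 0; 0,1 taken → place at 2.
595 hashes to 0; 0,1,2 taken → place at 3.
125 hashes to 6; slot 6 is free → place at 6.
774 hashes to 9; slot 9 is free → place at 9.
204 hashes to 0; 0,1,2,3 taken → place at 4.
Table: [833, 952, 51, 595, 204, -, 125, -, -, 774, 520, -, -, -, -, -, -]
Lookup 239: h=1, probe 1,2,3,4,5 → slot 5 empty, not found.

5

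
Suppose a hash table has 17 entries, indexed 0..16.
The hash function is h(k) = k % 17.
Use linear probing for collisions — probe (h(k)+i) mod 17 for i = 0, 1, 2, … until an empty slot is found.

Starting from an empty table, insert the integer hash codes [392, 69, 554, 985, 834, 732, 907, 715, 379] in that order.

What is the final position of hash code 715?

5

Insert 392: h=1, slot 1 empty => index 1.
Insert 69: h=1, slot 1 occupied => index 2.
Insert 554: h=10, slot 10 empty => index 10.
Insert 985: h=16, slot 16 empty => index 16.
Insert 834: h=1, slots 1,2 occupied => index 3.
Insert 732: h=1, slots 1,2,3 occupied => index 4.
Insert 907: h=6, slot 6 empty => index 6.
Insert 715: h=1, slots 1,2,3,4 occupied => index 5.
Insert 379: h=5, slots 5,6 occupied => index 7.
Table: [-, 392, 69, 834, 732, 715, 907, 379, -, -, 554, -, -, -, -, -, 985]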